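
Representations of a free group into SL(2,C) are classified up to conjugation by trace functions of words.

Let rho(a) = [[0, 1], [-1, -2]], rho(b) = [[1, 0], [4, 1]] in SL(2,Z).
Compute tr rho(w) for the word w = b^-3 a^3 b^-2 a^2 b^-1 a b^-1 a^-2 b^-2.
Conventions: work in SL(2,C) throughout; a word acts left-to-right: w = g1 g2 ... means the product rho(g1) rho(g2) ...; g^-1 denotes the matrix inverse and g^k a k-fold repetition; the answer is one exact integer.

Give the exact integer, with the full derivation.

rho(b^-1) = [[1, 0], [-4, 1]]
... * rho(b^-1) = [[1, 0], [-4, 1]]  ->  [[1, 0], [-8, 1]]
... * rho(b^-1) = [[1, 0], [-4, 1]]  ->  [[1, 0], [-12, 1]]
... * rho(a) = [[0, 1], [-1, -2]]  ->  [[0, 1], [-1, -14]]
... * rho(a) = [[0, 1], [-1, -2]]  ->  [[-1, -2], [14, 27]]
... * rho(a) = [[0, 1], [-1, -2]]  ->  [[2, 3], [-27, -40]]
... * rho(b^-1) = [[1, 0], [-4, 1]]  ->  [[-10, 3], [133, -40]]
... * rho(b^-1) = [[1, 0], [-4, 1]]  ->  [[-22, 3], [293, -40]]
... * rho(a) = [[0, 1], [-1, -2]]  ->  [[-3, -28], [40, 373]]
... * rho(a) = [[0, 1], [-1, -2]]  ->  [[28, 53], [-373, -706]]
... * rho(b^-1) = [[1, 0], [-4, 1]]  ->  [[-184, 53], [2451, -706]]
... * rho(a) = [[0, 1], [-1, -2]]  ->  [[-53, -290], [706, 3863]]
... * rho(b^-1) = [[1, 0], [-4, 1]]  ->  [[1107, -290], [-14746, 3863]]
... * rho(a^-1) = [[-2, -1], [1, 0]]  ->  [[-2504, -1107], [33355, 14746]]
... * rho(a^-1) = [[-2, -1], [1, 0]]  ->  [[3901, 2504], [-51964, -33355]]
... * rho(b^-1) = [[1, 0], [-4, 1]]  ->  [[-6115, 2504], [81456, -33355]]
... * rho(b^-1) = [[1, 0], [-4, 1]]  ->  [[-16131, 2504], [214876, -33355]]
tr = -16131 + -33355 = -49486

-49486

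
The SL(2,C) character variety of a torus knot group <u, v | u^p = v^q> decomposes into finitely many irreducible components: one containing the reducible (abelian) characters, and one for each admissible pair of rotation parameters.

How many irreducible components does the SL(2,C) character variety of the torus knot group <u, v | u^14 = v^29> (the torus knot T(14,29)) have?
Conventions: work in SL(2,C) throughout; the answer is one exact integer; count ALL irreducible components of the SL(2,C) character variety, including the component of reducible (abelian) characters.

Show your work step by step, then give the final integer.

183

In the torus knot group T(14,29), u^14 = v^29 is central, so an irreducible representation sends it to +I or -I (Schur).
On an irreducible component, tr(u) is locked at 2*cos(pi*alpha/14) for some alpha in 1..13, and tr(v) at 2*cos(pi*beta/29) for some beta in 1..28.
The two central values (-1)^alpha I and (-1)^beta I must be the same matrix, so alpha and beta share a parity.
count pairs: odd alpha (7 choices) x odd beta (14), plus even alpha (6) x even beta (14): 7*14 + 6*14 = 182.
That is 182 components of irreducible characters, and with the reducible (abelian) component the total is 183.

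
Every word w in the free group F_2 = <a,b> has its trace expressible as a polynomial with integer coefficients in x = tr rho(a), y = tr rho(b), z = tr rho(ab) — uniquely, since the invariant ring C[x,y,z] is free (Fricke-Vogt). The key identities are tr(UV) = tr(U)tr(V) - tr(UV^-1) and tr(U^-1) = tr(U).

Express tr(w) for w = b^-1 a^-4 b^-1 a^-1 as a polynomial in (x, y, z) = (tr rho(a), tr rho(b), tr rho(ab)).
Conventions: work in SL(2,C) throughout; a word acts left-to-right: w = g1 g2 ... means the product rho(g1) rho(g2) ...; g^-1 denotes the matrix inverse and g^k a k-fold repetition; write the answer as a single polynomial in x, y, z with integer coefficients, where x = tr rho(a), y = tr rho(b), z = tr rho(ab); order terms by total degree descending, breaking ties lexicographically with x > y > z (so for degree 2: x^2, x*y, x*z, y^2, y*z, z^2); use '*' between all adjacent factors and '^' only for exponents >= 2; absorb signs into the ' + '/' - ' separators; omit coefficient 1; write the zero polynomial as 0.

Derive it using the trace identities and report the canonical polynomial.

trace(a^-1) = trace(a) = x
trace(a^-2) = trace(a^-1) trace(a) - trace(1)  (eliminate a^-1) = x^2 - 2
trace(a^-1 b) = trace(b) trace(a) - trace(b a)  (eliminate a^-1) = x*y - z
trace(a^-2 b) = trace(a^-1 b) trace(a) - trace(a^-1 b a)  (eliminate a^-1) = x^2*y - x*z - y
trace(a^-1 b^-1 a^-1) = trace(a^-2) trace(b) - trace(a^-2 b)  (eliminate b^-1) = x*z - y
trace(a^-3 b^-1) = trace(a^-1 b^-1 a^-1) trace(a) - trace(a^-1 b^-1)  (eliminate a^-1) = x^2*z - x*y - z
trace(a^-3 b^-1 a^-1) = trace(a^-3 b^-1) trace(a) - trace(a^-3 b^-1 a)  (eliminate a^-1) = x^3*z - x^2*y - 2*x*z + y
trace(a^-4 b^-1 a^-1) = trace(a^-3 b^-1 a^-1) trace(a) - trace(a^-3 b^-1)  (eliminate a^-1) = x^4*z - x^3*y - 3*x^2*z + 2*x*y + z
trace(b a b) = trace(b) trace(a b) - trace(a)  (reduce the b square) = y*z - x
trace(b a b a) = trace(a b) trace(a b) - trace(1)  (split on a) = z^2 - 2
trace(a b a^-1 b) = trace(b a b) trace(a) - trace(b a b a)  (eliminate a^-1) = x*y*z - x^2 - z^2 + 2
trace(b a^-1 b^-1 a) = trace(a b a^-1) trace(b) - trace(a b a^-1 b)  (eliminate b^-1) = -x*y*z + x^2 + y^2 + z^2 - 2
trace(b^-1 a^-1 b a^-1) = trace(b a^-1 b^-1) trace(a) - trace(b a^-1 b^-1 a)  (eliminate a^-1) = x*y*z - y^2 - z^2 + 2
trace(a^-2 b^-1 a^-1 b) = trace(b^-1 a^-1 b a^-1) trace(a) - trace(b^-1 a^-1 b)  (eliminate a^-1) = x^2*y*z - x*y^2 - x*z^2 + x
trace(a^-3 b^-1 a^-1 b) = trace(a^-2 b^-1 a^-1 b) trace(a) - trace(a^-2 b^-1 a^-1 b a)  (eliminate a^-1) = x^3*y*z - x^2*y^2 - x^2*z^2 - x*y*z + x^2 + y^2 + z^2 - 2
trace(a^-4 b^-1 a^-1 b) = trace(a^-3 b^-1 a^-1 b) trace(a) - trace(a^-3 b^-1 a^-1 b a)  (eliminate a^-1) = x^4*y*z - x^3*y^2 - x^3*z^2 - 2*x^2*y*z + x^3 + 2*x*y^2 + 2*x*z^2 - 3*x
trace(b^-1 a^-4 b^-1 a^-1) = trace(a^-4 b^-1 a^-1) trace(b) - trace(a^-4 b^-1 a^-1 b)  (eliminate b^-1) = x^3*z^2 - x^2*y*z - x^3 - 2*x*z^2 + y*z + 3*x

x^3*z^2 - x^2*y*z - x^3 - 2*x*z^2 + y*z + 3*x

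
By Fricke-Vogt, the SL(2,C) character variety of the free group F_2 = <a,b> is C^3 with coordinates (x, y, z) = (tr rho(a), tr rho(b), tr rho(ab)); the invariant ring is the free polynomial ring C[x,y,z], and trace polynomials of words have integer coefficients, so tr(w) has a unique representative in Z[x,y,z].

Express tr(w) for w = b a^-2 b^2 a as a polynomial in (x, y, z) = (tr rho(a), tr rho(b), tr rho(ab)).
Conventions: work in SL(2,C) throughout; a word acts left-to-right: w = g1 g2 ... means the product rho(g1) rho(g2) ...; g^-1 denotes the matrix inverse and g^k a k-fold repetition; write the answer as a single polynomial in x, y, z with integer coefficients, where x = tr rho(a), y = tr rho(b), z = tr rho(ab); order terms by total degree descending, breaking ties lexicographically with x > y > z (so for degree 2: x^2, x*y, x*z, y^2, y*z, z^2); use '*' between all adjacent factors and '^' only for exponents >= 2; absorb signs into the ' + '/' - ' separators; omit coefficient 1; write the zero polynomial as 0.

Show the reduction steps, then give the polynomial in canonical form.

x^2*y^2*z - x^3*y - x*y*z^2 - y^2*z + 2*x*y + z

next, trace(a b^2) = trace(b) trace(a b) - trace(a)   [square of b] = y*z - x
next, trace(b^2 a b) = trace(b) trace(a b^2) - trace(a b)   [square of b] = y^2*z - x*y - z
next, trace(a b a b) = trace(a b) trace(a b) - trace(1)   [split at a repeated a] = z^2 - 2
trace(a b a) = trace(a) trace(b a) - trace(b)   [square of a] = x*z - y
and trace(b^2 a b a) = trace(b) trace(a b a b) - trace(a b a)   [square of b] = y*z^2 - x*z - y
trace(b^2 a b a^-1) = trace(b^2 a b) trace(a) - trace(b^2 a b a)   [inverse elimination on a] = x*y^2*z - x^2*y - y*z^2 + y
trace(b a^-2 b^2 a) = trace(b^2 a b a^-1) trace(a) - trace(b^2 a b)   [inverse elimination on a] = x^2*y^2*z - x^3*y - x*y*z^2 - y^2*z + 2*x*y + z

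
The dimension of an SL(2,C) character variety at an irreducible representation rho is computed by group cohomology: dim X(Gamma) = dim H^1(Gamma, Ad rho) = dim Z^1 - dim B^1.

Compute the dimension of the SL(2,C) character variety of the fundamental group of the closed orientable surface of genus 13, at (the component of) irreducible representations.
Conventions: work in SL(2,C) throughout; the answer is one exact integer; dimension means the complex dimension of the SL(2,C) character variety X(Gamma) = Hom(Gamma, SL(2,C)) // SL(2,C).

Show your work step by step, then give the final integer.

pi_1 of the closed genus-13 surface has 26 generators bound by the single product-of-commutators relator.
A cocycle assigns one sl_2 vector per generator subject to the relator condition d_2(z) = 0: dim of the unconstrained space is 3*2g = 78.
At an irreducible rho, H^2 = coker(d_2) vanishes (Poincare duality: H^2 is dual to H^0 = invariants = 0), so d_2 is surjective onto sl_2 and dim Z^1 = 78 - 3 = 75.
As always at irreducible rho, dim B^1 = 3.
dim X = dim H^1 = 75 - 3 = 72.

72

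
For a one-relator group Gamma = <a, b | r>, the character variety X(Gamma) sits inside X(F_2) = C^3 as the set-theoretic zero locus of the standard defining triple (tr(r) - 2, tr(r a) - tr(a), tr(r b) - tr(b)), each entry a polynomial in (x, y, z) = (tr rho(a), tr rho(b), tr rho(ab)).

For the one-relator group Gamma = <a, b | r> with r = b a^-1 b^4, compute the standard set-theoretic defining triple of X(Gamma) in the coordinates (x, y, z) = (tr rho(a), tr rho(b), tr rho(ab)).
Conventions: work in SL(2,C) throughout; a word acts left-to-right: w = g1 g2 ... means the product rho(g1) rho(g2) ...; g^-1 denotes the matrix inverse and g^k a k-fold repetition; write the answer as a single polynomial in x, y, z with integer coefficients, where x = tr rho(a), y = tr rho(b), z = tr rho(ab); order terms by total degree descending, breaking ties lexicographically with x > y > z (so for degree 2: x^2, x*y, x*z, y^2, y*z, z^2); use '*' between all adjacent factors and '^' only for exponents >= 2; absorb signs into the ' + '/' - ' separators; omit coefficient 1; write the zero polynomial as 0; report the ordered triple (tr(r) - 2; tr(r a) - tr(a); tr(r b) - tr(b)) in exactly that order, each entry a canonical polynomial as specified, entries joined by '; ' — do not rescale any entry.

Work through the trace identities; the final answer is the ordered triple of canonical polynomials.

tr(b^2) = tr(b) tr(b) - tr(1)  (reduce the b square) = y^2 - 2
tr(b^3) = tr(b) tr(b^2) - tr(b)  (reduce the b square) = y^3 - 3*y
tr(b^4) = tr(b) tr(b^3) - tr(b^2)  (reduce the b square) = y^4 - 4*y^2 + 2
tr(b^5) = tr(b) tr(b^4) - tr(b^3)  (reduce the b square) = y^5 - 5*y^3 + 5*y
tr(a b^2) = tr(b) tr(a b) - tr(a)  (reduce the b square) = y*z - x
tr(b a b^2) = tr(b) tr(a b^2) - tr(a b)  (reduce the b square) = y^2*z - x*y - z
tr(a b^4) = tr(b) tr(b a b^2) - tr(b a b)  (reduce the b square) = y^3*z - x*y^2 - 2*y*z + x
tr(b^5 a) = tr(b) tr(a b^4) - tr(a b^3)  (reduce the b square) = y^4*z - x*y^3 - 3*y^2*z + 2*x*y + z
tr(b a^-1 b^4) = tr(b^5) tr(a) - tr(b^5 a)  (eliminate a^-1) = x*y^5 - y^4*z - 4*x*y^3 + 3*y^2*z + 3*x*y - z
tr(a b a b) = tr(a b) tr(a b) - tr(1)   [split at a repeated a] = z^2 - 2
tr(a b a) = tr(a) tr(b a) - tr(b)   [square of a] = x*z - y
tr(b a b a b) = tr(b) tr(a b a b) - tr(a b a)   [square of b] = y*z^2 - x*z - y
tr(a b a b^3) = tr(b) tr(b a b a b) - tr(b a b a)   [square of b] = y^2*z^2 - x*y*z - y^2 - z^2 + 2
tr(b^4 a b a) = tr(b) tr(a b a b^3) - tr(a b a b^2)   [square of b] = y^3*z^2 - x*y^2*z - y^3 - 2*y*z^2 + x*z + 3*y
tr(b a^-1 b^4 a) = tr(b^4 a b) tr(a) - tr(b^4 a b a)   [inverse elimination on a] = x*y^4*z - x^2*y^3 - y^3*z^2 - 2*x*y^2*z + 2*x^2*y + y^3 + 2*y*z^2 - 3*y
tr(b^6) = tr(b) tr(b^5) - tr(b^4) = y^6 - 6*y^4 + 9*y^2 - 2
tr(b^6 a) = tr(b) tr(b a b^4) - tr(b a b^3) = y^5*z - x*y^4 - 4*y^3*z + 3*x*y^2 + 3*y*z - x
tr(b a^-1 b^5) = tr(b^6) tr(a) - tr(b^6 a) = x*y^6 - y^5*z - 5*x*y^4 + 4*y^3*z + 6*x*y^2 - 3*y*z - x
assemble the triple (tr(r) - 2; tr(r a) - x; tr(r b) - y)

x*y^5 - y^4*z - 4*x*y^3 + 3*y^2*z + 3*x*y - z - 2; x*y^4*z - x^2*y^3 - y^3*z^2 - 2*x*y^2*z + 2*x^2*y + y^3 + 2*y*z^2 - x - 3*y; x*y^6 - y^5*z - 5*x*y^4 + 4*y^3*z + 6*x*y^2 - 3*y*z - x - y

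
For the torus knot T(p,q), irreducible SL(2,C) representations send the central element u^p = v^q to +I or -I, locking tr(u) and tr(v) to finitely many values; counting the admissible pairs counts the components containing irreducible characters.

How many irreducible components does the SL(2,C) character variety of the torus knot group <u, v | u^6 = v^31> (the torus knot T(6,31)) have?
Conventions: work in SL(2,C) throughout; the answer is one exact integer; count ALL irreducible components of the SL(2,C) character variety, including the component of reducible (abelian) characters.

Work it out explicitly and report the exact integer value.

76

For T(6,31): irreducibility forces the central element u^6 = v^31 to one of +I, -I.
This locks tr(u) to 2*cos(pi*alpha/6), alpha in 1..5, and tr(v) to 2*cos(pi*beta/31), beta in 1..30, on each component of irreducible characters.
u^6 = (-1)^alpha I and v^31 = (-1)^beta I must agree, so alpha and beta have equal parity.
Counting: 3 odd alphas x 15 odd betas + 2 even alphas x 15 even betas = 45 + 30 = 75.
components with irreducible characters: 75; plus the single component of reducible (abelian) characters: total 76.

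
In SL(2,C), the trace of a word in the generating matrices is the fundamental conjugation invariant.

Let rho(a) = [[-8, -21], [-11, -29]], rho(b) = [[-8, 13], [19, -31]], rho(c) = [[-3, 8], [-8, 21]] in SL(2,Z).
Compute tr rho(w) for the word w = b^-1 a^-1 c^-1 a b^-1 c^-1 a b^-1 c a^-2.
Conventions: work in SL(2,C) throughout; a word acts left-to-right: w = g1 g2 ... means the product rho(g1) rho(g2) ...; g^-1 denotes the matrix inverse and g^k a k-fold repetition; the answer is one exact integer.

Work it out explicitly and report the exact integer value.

-200148849231983

rho(b^-1) = [[-31, -13], [-19, -8]]
... * rho(a^-1) = [[-29, 21], [11, -8]]  ->  [[756, -547], [463, -335]]
... * rho(c^-1) = [[21, -8], [8, -3]]  ->  [[11500, -4407], [7043, -2699]]
... * rho(a) = [[-8, -21], [-11, -29]]  ->  [[-43523, -113697], [-26655, -69632]]
... * rho(b^-1) = [[-31, -13], [-19, -8]]  ->  [[3509456, 1475375], [2149313, 903571]]
... * rho(c^-1) = [[21, -8], [8, -3]]  ->  [[85501576, -32501773], [52364141, -19905217]]
... * rho(a) = [[-8, -21], [-11, -29]]  ->  [[-326493105, -852981679], [-199955741, -522395668]]
... * rho(b^-1) = [[-31, -13], [-19, -8]]  ->  [[26327938156, 11068263797], [16124145663, 6778589977]]
... * rho(c) = [[-3, 8], [-8, 21]]  ->  [[-167529924844, 443057044985], [-102601156805, 271343554821]]
... * rho(a^-1) = [[-29, 21], [11, -8]]  ->  [[9731995315311, -7062584781604], [5960212650376, -4325372731473]]
... * rho(a^-1) = [[-29, 21], [11, -8]]  ->  [[-359916296741663, 260872579874363], [-220425266907107, 159767447509680]]
tr = -359916296741663 + 159767447509680 = -200148849231983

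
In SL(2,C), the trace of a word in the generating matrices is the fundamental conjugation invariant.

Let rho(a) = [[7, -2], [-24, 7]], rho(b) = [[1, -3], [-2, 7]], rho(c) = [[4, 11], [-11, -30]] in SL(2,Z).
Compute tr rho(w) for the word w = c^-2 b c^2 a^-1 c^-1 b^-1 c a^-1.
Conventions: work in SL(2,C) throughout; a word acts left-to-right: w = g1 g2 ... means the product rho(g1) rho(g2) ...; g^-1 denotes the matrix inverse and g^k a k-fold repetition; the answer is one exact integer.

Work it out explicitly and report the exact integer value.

rho(c^-1) = [[-30, -11], [11, 4]]
... * rho(c^-1) = [[-30, -11], [11, 4]]  ->  [[779, 286], [-286, -105]]
... * rho(b) = [[1, -3], [-2, 7]]  ->  [[207, -335], [-76, 123]]
... * rho(c) = [[4, 11], [-11, -30]]  ->  [[4513, 12327], [-1657, -4526]]
... * rho(c) = [[4, 11], [-11, -30]]  ->  [[-117545, -320167], [43158, 117553]]
... * rho(a^-1) = [[7, 2], [24, 7]]  ->  [[-8506823, -2476259], [3123378, 909187]]
... * rho(c^-1) = [[-30, -11], [11, 4]]  ->  [[227965841, 83670017], [-83700283, -30720410]]
... * rho(b^-1) = [[7, 3], [2, 1]]  ->  [[1763100921, 767567540], [-647342801, -281821259]]
... * rho(c) = [[4, 11], [-11, -30]]  ->  [[-1390839256, -3632916069], [510662645, 1333866959]]
... * rho(a^-1) = [[7, 2], [24, 7]]  ->  [[-96925860448, -28212090995], [35587445531, 10358394003]]
tr = -96925860448 + 10358394003 = -86567466445

-86567466445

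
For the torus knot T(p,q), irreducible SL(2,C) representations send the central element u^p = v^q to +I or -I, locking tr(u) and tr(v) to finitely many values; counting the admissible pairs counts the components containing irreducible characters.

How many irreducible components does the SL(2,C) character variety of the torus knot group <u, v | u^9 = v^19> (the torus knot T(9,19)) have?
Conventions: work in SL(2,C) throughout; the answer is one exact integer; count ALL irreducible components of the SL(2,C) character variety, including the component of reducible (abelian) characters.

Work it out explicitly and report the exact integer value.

For T(9,19): irreducibility forces the central element u^9 = v^19 to one of +I, -I.
So on each irreducible component the traces are pinned: tr(u) = 2*cos(pi*alpha/9) with 1 <= alpha <= 8, tr(v) = 2*cos(pi*beta/19) with 1 <= beta <= 18.
u^9 = (-1)^alpha I and v^19 = (-1)^beta I must agree, so alpha and beta have equal parity.
Enumerate parity-matched pairs: 4*9 odd-odd plus 4*9 even-even gives 72.
Total: 72 irreducible-character components + 1 reducible (abelian) component = 73.

73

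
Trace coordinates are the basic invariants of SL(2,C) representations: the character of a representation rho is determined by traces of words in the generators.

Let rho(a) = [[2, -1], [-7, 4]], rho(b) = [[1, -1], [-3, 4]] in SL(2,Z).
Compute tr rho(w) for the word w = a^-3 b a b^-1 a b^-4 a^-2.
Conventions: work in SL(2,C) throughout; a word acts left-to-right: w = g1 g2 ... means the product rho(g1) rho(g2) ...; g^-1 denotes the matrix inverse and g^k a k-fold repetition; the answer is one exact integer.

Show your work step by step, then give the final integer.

rho(a^-1) = [[4, 1], [7, 2]]
... * rho(a^-1) = [[4, 1], [7, 2]]  ->  [[23, 6], [42, 11]]
... * rho(a^-1) = [[4, 1], [7, 2]]  ->  [[134, 35], [245, 64]]
... * rho(b) = [[1, -1], [-3, 4]]  ->  [[29, 6], [53, 11]]
... * rho(a) = [[2, -1], [-7, 4]]  ->  [[16, -5], [29, -9]]
... * rho(b^-1) = [[4, 1], [3, 1]]  ->  [[49, 11], [89, 20]]
... * rho(a) = [[2, -1], [-7, 4]]  ->  [[21, -5], [38, -9]]
... * rho(b^-1) = [[4, 1], [3, 1]]  ->  [[69, 16], [125, 29]]
... * rho(b^-1) = [[4, 1], [3, 1]]  ->  [[324, 85], [587, 154]]
... * rho(b^-1) = [[4, 1], [3, 1]]  ->  [[1551, 409], [2810, 741]]
... * rho(b^-1) = [[4, 1], [3, 1]]  ->  [[7431, 1960], [13463, 3551]]
... * rho(a^-1) = [[4, 1], [7, 2]]  ->  [[43444, 11351], [78709, 20565]]
... * rho(a^-1) = [[4, 1], [7, 2]]  ->  [[253233, 66146], [458791, 119839]]
tr = 253233 + 119839 = 373072

373072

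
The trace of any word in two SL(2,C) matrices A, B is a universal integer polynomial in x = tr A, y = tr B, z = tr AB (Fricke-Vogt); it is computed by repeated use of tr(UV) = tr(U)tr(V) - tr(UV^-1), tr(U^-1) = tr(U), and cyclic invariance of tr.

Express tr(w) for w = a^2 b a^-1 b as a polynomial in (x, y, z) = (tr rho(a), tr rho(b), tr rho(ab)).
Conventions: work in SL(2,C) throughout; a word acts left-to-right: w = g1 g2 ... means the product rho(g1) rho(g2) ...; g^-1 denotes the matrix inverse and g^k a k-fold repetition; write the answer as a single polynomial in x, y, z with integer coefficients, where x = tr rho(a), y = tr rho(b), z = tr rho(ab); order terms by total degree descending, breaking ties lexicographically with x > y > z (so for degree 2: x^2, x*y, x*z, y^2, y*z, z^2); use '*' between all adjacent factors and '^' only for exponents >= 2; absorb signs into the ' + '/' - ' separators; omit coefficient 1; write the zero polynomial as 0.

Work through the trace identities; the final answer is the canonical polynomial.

apply: trace(a^2 b) = trace(a)*trace(b a) - trace(b) = x*z - y
trace(a^2) = trace(a)*trace(a) - trace(1) = x^2 - 2
use: trace(b a^2 b) = trace(b)*trace(a^2 b) - trace(a^2) = x*y*z - x^2 - y^2 + 2
apply: trace(b a b a) = trace(a b)*trace(a b) - trace(1) = z^2 - 2
trace(b a b) = trace(b)*trace(a b) - trace(a) = y*z - x
trace(b a^2 b a) = trace(a)*trace(b a b a) - trace(b a b) = x*z^2 - y*z - x
trace(a^2 b a^-1 b) = trace(b a^2 b)*trace(a) - trace(b a^2 b a) = x^2*y*z - x^3 - x*y^2 - x*z^2 + y*z + 3*x

x^2*y*z - x^3 - x*y^2 - x*z^2 + y*z + 3*x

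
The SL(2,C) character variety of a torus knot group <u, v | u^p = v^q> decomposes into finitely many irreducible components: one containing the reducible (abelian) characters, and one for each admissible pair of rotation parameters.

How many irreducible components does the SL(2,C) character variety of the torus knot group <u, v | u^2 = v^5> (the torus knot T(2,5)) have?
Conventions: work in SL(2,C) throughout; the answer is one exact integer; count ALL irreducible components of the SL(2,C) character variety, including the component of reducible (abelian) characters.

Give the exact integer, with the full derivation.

In the torus knot group T(2,5), u^2 = v^5 is central, so an irreducible representation sends it to +I or -I (Schur).
On an irreducible component, tr(u) is locked at 2*cos(pi*alpha/2) for some alpha in 1..1, and tr(v) at 2*cos(pi*beta/5) for some beta in 1..4.
The two central values (-1)^alpha I and (-1)^beta I must be the same matrix, so alpha and beta share a parity.
count pairs: odd alpha (1 choices) x odd beta (2), plus even alpha (0) x even beta (2): 1*2 + 0*2 = 2.
Total: 2 irreducible-character components + 1 reducible (abelian) component = 3.

3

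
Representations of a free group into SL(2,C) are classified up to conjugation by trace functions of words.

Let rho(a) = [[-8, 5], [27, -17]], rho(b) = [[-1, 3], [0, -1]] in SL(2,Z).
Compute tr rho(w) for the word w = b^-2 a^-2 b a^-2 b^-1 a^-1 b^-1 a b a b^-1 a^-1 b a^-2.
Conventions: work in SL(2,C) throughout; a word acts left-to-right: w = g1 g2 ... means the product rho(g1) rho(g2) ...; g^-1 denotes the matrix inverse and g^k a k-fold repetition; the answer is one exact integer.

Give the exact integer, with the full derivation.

rho(b^-1) = [[-1, -3], [0, -1]]
... * rho(b^-1) = [[-1, -3], [0, -1]]  ->  [[1, 6], [0, 1]]
... * rho(a^-1) = [[-17, -5], [-27, -8]]  ->  [[-179, -53], [-27, -8]]
... * rho(a^-1) = [[-17, -5], [-27, -8]]  ->  [[4474, 1319], [675, 199]]
... * rho(b) = [[-1, 3], [0, -1]]  ->  [[-4474, 12103], [-675, 1826]]
... * rho(a^-1) = [[-17, -5], [-27, -8]]  ->  [[-250723, -74454], [-37827, -11233]]
... * rho(a^-1) = [[-17, -5], [-27, -8]]  ->  [[6272549, 1849247], [946350, 278999]]
... * rho(b^-1) = [[-1, -3], [0, -1]]  ->  [[-6272549, -20666894], [-946350, -3118049]]
... * rho(a^-1) = [[-17, -5], [-27, -8]]  ->  [[664639471, 196697897], [100275273, 29676142]]
... * rho(b^-1) = [[-1, -3], [0, -1]]  ->  [[-664639471, -2190616310], [-100275273, -330501961]]
... * rho(a) = [[-8, 5], [27, -17]]  ->  [[-53829524602, 33917279915], [-8121350763, 5117156972]]
... * rho(b) = [[-1, 3], [0, -1]]  ->  [[53829524602, -195405853721], [8121350763, -29481209261]]
... * rho(a) = [[-8, 5], [27, -17]]  ->  [[-5706594247283, 3591047136267], [-860963456151, 541787311252]]
... * rho(b^-1) = [[-1, -3], [0, -1]]  ->  [[5706594247283, 13528735605582], [860963456151, 2041103057201]]
... * rho(a^-1) = [[-17, -5], [-27, -8]]  ->  [[-462287963554525, -136762856081071], [-69746161298994, -20633641738363]]
... * rho(b) = [[-1, 3], [0, -1]]  ->  [[462287963554525, -1250101034582504], [69746161298994, -188604842158619]]
... * rho(a^-1) = [[-17, -5], [-27, -8]]  ->  [[25893832553300683, 7689368458887407], [3906645996199815, 1160107930773982]]
... * rho(a^-1) = [[-17, -5], [-27, -8]]  ->  [[-647808101796071600, -190984110437602671], [-97735896066294369, -28814093427190931]]
tr = -647808101796071600 + -28814093427190931 = -676622195223262531

-676622195223262531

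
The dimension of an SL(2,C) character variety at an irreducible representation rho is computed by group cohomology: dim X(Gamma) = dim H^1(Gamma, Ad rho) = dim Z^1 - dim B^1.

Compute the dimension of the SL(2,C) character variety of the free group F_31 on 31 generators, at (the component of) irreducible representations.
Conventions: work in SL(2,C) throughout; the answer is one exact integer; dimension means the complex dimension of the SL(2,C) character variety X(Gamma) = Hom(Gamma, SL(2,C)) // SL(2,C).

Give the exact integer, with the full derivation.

90

The free group F_31: 31 generators, no relators.
A cocycle picks one sl_2 vector per generator freely, giving dim Z^1 = 3*31 = 93.
At an irreducible rho the centralizer of the image in sl_2 is 0, so the coboundary map sl_2 -> Z^1 is injective: dim B^1 = 3.
Therefore dim X = 93 - 3 = 90.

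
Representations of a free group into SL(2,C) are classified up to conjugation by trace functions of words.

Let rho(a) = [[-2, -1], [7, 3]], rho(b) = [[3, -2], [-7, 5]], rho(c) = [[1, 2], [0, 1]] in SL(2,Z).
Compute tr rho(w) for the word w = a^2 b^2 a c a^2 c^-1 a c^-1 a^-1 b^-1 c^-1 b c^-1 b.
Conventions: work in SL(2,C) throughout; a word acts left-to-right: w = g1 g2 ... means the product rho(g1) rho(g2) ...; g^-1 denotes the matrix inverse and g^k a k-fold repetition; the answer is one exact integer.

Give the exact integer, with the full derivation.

-1987042772

rho(a) = [[-2, -1], [7, 3]]
... * rho(a) = [[-2, -1], [7, 3]]  ->  [[-3, -1], [7, 2]]
... * rho(b) = [[3, -2], [-7, 5]]  ->  [[-2, 1], [7, -4]]
... * rho(b) = [[3, -2], [-7, 5]]  ->  [[-13, 9], [49, -34]]
... * rho(a) = [[-2, -1], [7, 3]]  ->  [[89, 40], [-336, -151]]
... * rho(c) = [[1, 2], [0, 1]]  ->  [[89, 218], [-336, -823]]
... * rho(a) = [[-2, -1], [7, 3]]  ->  [[1348, 565], [-5089, -2133]]
... * rho(a) = [[-2, -1], [7, 3]]  ->  [[1259, 347], [-4753, -1310]]
... * rho(c^-1) = [[1, -2], [0, 1]]  ->  [[1259, -2171], [-4753, 8196]]
... * rho(a) = [[-2, -1], [7, 3]]  ->  [[-17715, -7772], [66878, 29341]]
... * rho(c^-1) = [[1, -2], [0, 1]]  ->  [[-17715, 27658], [66878, -104415]]
... * rho(a^-1) = [[3, 1], [-7, -2]]  ->  [[-246751, -73031], [931539, 275708]]
... * rho(b^-1) = [[5, 2], [7, 3]]  ->  [[-1744972, -712595], [6587651, 2690202]]
... * rho(c^-1) = [[1, -2], [0, 1]]  ->  [[-1744972, 2777349], [6587651, -10485100]]
... * rho(b) = [[3, -2], [-7, 5]]  ->  [[-24676359, 17376689], [93158653, -65600802]]
... * rho(c^-1) = [[1, -2], [0, 1]]  ->  [[-24676359, 66729407], [93158653, -251918108]]
... * rho(b) = [[3, -2], [-7, 5]]  ->  [[-541134926, 382999753], [2042902715, -1445907846]]
tr = -541134926 + -1445907846 = -1987042772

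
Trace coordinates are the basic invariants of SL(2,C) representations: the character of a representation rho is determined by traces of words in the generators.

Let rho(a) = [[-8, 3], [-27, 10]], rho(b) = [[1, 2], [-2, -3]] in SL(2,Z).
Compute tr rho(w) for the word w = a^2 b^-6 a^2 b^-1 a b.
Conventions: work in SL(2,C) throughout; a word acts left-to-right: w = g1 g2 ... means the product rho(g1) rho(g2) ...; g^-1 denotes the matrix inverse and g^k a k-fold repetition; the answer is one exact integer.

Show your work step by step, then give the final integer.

rho(a) = [[-8, 3], [-27, 10]]
... * rho(a) = [[-8, 3], [-27, 10]]  ->  [[-17, 6], [-54, 19]]
... * rho(b^-1) = [[-3, -2], [2, 1]]  ->  [[63, 40], [200, 127]]
... * rho(b^-1) = [[-3, -2], [2, 1]]  ->  [[-109, -86], [-346, -273]]
... * rho(b^-1) = [[-3, -2], [2, 1]]  ->  [[155, 132], [492, 419]]
... * rho(b^-1) = [[-3, -2], [2, 1]]  ->  [[-201, -178], [-638, -565]]
... * rho(b^-1) = [[-3, -2], [2, 1]]  ->  [[247, 224], [784, 711]]
... * rho(b^-1) = [[-3, -2], [2, 1]]  ->  [[-293, -270], [-930, -857]]
... * rho(a) = [[-8, 3], [-27, 10]]  ->  [[9634, -3579], [30579, -11360]]
... * rho(a) = [[-8, 3], [-27, 10]]  ->  [[19561, -6888], [62088, -21863]]
... * rho(b^-1) = [[-3, -2], [2, 1]]  ->  [[-72459, -46010], [-229990, -146039]]
... * rho(a) = [[-8, 3], [-27, 10]]  ->  [[1821942, -677477], [5782973, -2150360]]
... * rho(b) = [[1, 2], [-2, -3]]  ->  [[3176896, 5676315], [10083693, 18017026]]
tr = 3176896 + 18017026 = 21193922

21193922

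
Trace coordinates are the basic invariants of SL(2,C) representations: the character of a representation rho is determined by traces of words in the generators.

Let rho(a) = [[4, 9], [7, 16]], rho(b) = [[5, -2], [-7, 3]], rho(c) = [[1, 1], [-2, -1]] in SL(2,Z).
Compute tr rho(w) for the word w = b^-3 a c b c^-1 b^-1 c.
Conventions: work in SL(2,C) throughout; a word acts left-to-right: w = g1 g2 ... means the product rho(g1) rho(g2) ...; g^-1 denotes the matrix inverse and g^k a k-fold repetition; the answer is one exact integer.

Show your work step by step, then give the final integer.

rho(b^-1) = [[3, 2], [7, 5]]
... * rho(b^-1) = [[3, 2], [7, 5]]  ->  [[23, 16], [56, 39]]
... * rho(b^-1) = [[3, 2], [7, 5]]  ->  [[181, 126], [441, 307]]
... * rho(a) = [[4, 9], [7, 16]]  ->  [[1606, 3645], [3913, 8881]]
... * rho(c) = [[1, 1], [-2, -1]]  ->  [[-5684, -2039], [-13849, -4968]]
... * rho(b) = [[5, -2], [-7, 3]]  ->  [[-14147, 5251], [-34469, 12794]]
... * rho(c^-1) = [[-1, -1], [2, 1]]  ->  [[24649, 19398], [60057, 47263]]
... * rho(b^-1) = [[3, 2], [7, 5]]  ->  [[209733, 146288], [511012, 356429]]
... * rho(c) = [[1, 1], [-2, -1]]  ->  [[-82843, 63445], [-201846, 154583]]
tr = -82843 + 154583 = 71740

71740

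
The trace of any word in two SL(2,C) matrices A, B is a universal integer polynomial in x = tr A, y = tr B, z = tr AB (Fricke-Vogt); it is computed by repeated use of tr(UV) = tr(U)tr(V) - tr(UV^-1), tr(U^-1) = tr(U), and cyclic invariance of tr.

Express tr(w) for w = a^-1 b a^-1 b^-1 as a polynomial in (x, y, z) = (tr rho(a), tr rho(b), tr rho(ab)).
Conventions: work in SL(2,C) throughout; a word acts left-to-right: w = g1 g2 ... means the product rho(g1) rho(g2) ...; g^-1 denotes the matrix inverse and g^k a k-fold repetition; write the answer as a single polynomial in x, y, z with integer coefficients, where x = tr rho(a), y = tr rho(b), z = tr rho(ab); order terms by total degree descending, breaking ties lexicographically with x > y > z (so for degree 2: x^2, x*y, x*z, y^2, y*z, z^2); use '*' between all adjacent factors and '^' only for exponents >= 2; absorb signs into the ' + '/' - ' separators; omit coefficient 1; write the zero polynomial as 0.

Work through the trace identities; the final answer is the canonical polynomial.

x*y*z - y^2 - z^2 + 2

trace(a^-1) = trace(a) = x
trace(a b a) = trace(a) * trace(b a) - trace(b) = x*z - y
trace(a b a b) = trace(a b) * trace(a b) - trace(1) = z^2 - 2
reduce: trace(b^-1 a b a) = trace(a b a) * trace(b) - trace(a b a b) = x*y*z - y^2 - z^2 + 2
trace(b a^-1 b^-1 a) = trace(b^-1 a b) * trace(a) - trace(b^-1 a b a) = -x*y*z + x^2 + y^2 + z^2 - 2
trace(a^-1 b a^-1 b^-1) = trace(b a^-1 b^-1) * trace(a) - trace(b a^-1 b^-1 a) = x*y*z - y^2 - z^2 + 2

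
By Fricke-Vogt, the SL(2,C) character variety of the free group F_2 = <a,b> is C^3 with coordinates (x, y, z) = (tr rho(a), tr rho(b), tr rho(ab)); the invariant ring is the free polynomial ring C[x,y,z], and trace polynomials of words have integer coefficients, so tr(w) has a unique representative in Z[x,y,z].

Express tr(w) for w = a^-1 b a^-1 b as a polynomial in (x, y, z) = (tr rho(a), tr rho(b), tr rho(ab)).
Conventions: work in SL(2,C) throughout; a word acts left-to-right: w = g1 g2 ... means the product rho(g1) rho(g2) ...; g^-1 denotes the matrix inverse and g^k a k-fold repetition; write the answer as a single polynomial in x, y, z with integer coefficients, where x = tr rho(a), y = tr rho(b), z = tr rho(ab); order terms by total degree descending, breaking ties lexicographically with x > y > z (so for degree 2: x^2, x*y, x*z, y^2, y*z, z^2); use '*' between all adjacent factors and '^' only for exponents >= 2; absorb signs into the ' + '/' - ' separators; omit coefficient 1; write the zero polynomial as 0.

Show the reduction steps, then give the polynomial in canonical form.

x^2*y^2 - 2*x*y*z + z^2 - 2

use: trace(b^2) = trace(b)*trace(b) - trace(1)   [square of b] = y^2 - 2
apply: trace(b^2 a) = trace(b)*trace(a b) - trace(a)   [square of b] = y*z - x
apply: trace(b a^-1 b) = trace(b^2)*trace(a) - trace(b^2 a)   [inverse elimination on a] = x*y^2 - y*z - x
trace(b a b a) = trace(b a)*trace(b a) - trace(1)   [split at a repeated b] = z^2 - 2
use: trace(b a^-1 b a) = trace(b a b)*trace(a) - trace(b a b a)   [inverse elimination on a] = x*y*z - x^2 - z^2 + 2
trace(a^-1 b a^-1 b) = trace(b a^-1 b)*trace(a) - trace(b a^-1 b a)   [inverse elimination on a] = x^2*y^2 - 2*x*y*z + z^2 - 2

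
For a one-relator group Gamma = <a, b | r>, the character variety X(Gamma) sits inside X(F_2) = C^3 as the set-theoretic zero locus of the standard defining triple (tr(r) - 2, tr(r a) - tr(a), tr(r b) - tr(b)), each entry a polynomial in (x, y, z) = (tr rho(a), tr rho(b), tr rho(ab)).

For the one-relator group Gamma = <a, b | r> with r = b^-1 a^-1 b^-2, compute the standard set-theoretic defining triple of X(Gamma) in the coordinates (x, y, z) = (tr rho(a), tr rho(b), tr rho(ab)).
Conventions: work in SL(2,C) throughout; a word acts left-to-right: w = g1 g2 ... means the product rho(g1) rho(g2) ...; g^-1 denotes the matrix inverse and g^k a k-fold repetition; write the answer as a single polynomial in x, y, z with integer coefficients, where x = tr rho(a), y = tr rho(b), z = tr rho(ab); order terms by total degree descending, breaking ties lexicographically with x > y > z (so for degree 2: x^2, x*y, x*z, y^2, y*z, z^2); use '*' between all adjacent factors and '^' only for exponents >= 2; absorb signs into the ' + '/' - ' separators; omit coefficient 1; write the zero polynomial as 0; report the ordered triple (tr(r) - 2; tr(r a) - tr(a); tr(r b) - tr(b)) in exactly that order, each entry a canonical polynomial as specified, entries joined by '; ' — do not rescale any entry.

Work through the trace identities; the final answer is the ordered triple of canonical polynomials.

and tr(b^-1) = tr(b) = y
tr(b^-2) = tr(b^-1) tr(b) - tr(1)  (eliminate b^-1) = y^2 - 2
tr(b^-3) = tr(b^-2) tr(b) - tr(b^-1)  (eliminate b^-1) = y^3 - 3*y
and tr(a b^-1) = tr(a) tr(b) - tr(a b)  (eliminate b^-1) = x*y - z
tr(a b^-2) = tr(a b^-1) tr(b) - tr(a)  (eliminate b^-1) = x*y^2 - y*z - x
tr(b^-3 a) = tr(a b^-2) tr(b) - tr(a b^-1)  (eliminate b^-1) = x*y^3 - y^2*z - 2*x*y + z
and tr(b^-1 a^-1 b^-2) = tr(b^-3) tr(a) - tr(b^-3 a)  (eliminate a^-1) = y^2*z - x*y - z
tr(b a b) = tr(b) tr(a b) - tr(a) = y*z - x
and tr(b a b a) = tr(b a) tr(b a) - tr(1)   [split at repeated b] = z^2 - 2
next, tr(a b a^-1 b) = tr(b a b) tr(a) - tr(b a b a) = x*y*z - x^2 - z^2 + 2
tr(b^-1 a b a^-1) = tr(a b a^-1) tr(b) - tr(a b a^-1 b) = -x*y*z + x^2 + y^2 + z^2 - 2
tr(a^-1 b^-2 a b) = tr(b^-1 a b a^-1) tr(b) - tr(b^-1 a b a^-1 b) = -x*y^2*z + x^2*y + y^3 + y*z^2 - 3*y
and tr(b^-1 a^-1 b^-2 a) = tr(a^-1 b^-2 a) tr(b) - tr(a^-1 b^-2 a b) = x*y^2*z - x^2*y - y*z^2 + y
assemble the triple (tr(r) - 2; tr(r a) - x; tr(r b) - y)

y^2*z - x*y - z - 2; x*y^2*z - x^2*y - y*z^2 - x + y; y*z - x - y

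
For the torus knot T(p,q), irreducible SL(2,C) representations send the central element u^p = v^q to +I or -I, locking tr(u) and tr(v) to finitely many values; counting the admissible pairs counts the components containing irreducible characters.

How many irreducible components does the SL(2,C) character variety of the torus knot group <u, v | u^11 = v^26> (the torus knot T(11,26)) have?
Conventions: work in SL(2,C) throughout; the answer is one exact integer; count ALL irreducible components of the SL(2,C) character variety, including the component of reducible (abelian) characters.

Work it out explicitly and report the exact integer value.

In the torus knot group T(11,26), u^11 = v^26 is central, so an irreducible representation sends it to +I or -I (Schur).
So on each irreducible component the traces are pinned: tr(u) = 2*cos(pi*alpha/11) with 1 <= alpha <= 10, tr(v) = 2*cos(pi*beta/26) with 1 <= beta <= 25.
Consistency of u^11 = (-1)^alpha I with v^26 = (-1)^beta I forces alpha = beta (mod 2).
count pairs: odd alpha (5 choices) x odd beta (13), plus even alpha (5) x even beta (12): 5*13 + 5*12 = 125.
components with irreducible characters: 125; plus the single component of reducible (abelian) characters: total 126.

126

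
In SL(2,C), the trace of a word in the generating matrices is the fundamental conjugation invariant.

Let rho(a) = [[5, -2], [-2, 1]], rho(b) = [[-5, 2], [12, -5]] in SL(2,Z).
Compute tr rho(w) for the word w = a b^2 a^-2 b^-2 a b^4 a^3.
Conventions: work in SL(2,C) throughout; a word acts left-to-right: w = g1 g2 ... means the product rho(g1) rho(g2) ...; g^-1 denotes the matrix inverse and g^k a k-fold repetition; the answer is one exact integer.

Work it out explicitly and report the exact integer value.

106927469398

rho(a) = [[5, -2], [-2, 1]]
... * rho(b) = [[-5, 2], [12, -5]]  ->  [[-49, 20], [22, -9]]
... * rho(b) = [[-5, 2], [12, -5]]  ->  [[485, -198], [-218, 89]]
... * rho(a^-1) = [[1, 2], [2, 5]]  ->  [[89, -20], [-40, 9]]
... * rho(a^-1) = [[1, 2], [2, 5]]  ->  [[49, 78], [-22, -35]]
... * rho(b^-1) = [[-5, -2], [-12, -5]]  ->  [[-1181, -488], [530, 219]]
... * rho(b^-1) = [[-5, -2], [-12, -5]]  ->  [[11761, 4802], [-5278, -2155]]
... * rho(a) = [[5, -2], [-2, 1]]  ->  [[49201, -18720], [-22080, 8401]]
... * rho(b) = [[-5, 2], [12, -5]]  ->  [[-470645, 192002], [211212, -86165]]
... * rho(b) = [[-5, 2], [12, -5]]  ->  [[4657249, -1901300], [-2090040, 853249]]
... * rho(b) = [[-5, 2], [12, -5]]  ->  [[-46101845, 18820998], [20689188, -8446325]]
... * rho(b) = [[-5, 2], [12, -5]]  ->  [[456361201, -186308680], [-204801840, 83610001]]
... * rho(a) = [[5, -2], [-2, 1]]  ->  [[2654423365, -1099031082], [-1191229202, 493213681]]
... * rho(a) = [[5, -2], [-2, 1]]  ->  [[15470178989, -6407877812], [-6942573372, 2875672085]]
... * rho(a) = [[5, -2], [-2, 1]]  ->  [[90166650569, -37348235790], [-40464211030, 16760818829]]
tr = 90166650569 + 16760818829 = 106927469398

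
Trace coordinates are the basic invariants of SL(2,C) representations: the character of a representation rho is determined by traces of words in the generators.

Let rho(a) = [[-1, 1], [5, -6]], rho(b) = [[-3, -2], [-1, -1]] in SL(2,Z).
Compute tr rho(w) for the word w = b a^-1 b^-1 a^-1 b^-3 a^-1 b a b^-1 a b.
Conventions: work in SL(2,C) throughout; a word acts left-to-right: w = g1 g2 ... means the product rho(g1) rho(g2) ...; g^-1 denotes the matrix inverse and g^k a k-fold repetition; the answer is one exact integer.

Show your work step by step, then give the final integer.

1887615

rho(b) = [[-3, -2], [-1, -1]]
... * rho(a^-1) = [[-6, -1], [-5, -1]]  ->  [[28, 5], [11, 2]]
... * rho(b^-1) = [[-1, 2], [1, -3]]  ->  [[-23, 41], [-9, 16]]
... * rho(a^-1) = [[-6, -1], [-5, -1]]  ->  [[-67, -18], [-26, -7]]
... * rho(b^-1) = [[-1, 2], [1, -3]]  ->  [[49, -80], [19, -31]]
... * rho(b^-1) = [[-1, 2], [1, -3]]  ->  [[-129, 338], [-50, 131]]
... * rho(b^-1) = [[-1, 2], [1, -3]]  ->  [[467, -1272], [181, -493]]
... * rho(a^-1) = [[-6, -1], [-5, -1]]  ->  [[3558, 805], [1379, 312]]
... * rho(b) = [[-3, -2], [-1, -1]]  ->  [[-11479, -7921], [-4449, -3070]]
... * rho(a) = [[-1, 1], [5, -6]]  ->  [[-28126, 36047], [-10901, 13971]]
... * rho(b^-1) = [[-1, 2], [1, -3]]  ->  [[64173, -164393], [24872, -63715]]
... * rho(a) = [[-1, 1], [5, -6]]  ->  [[-886138, 1050531], [-343447, 407162]]
... * rho(b) = [[-3, -2], [-1, -1]]  ->  [[1607883, 721745], [623179, 279732]]
tr = 1607883 + 279732 = 1887615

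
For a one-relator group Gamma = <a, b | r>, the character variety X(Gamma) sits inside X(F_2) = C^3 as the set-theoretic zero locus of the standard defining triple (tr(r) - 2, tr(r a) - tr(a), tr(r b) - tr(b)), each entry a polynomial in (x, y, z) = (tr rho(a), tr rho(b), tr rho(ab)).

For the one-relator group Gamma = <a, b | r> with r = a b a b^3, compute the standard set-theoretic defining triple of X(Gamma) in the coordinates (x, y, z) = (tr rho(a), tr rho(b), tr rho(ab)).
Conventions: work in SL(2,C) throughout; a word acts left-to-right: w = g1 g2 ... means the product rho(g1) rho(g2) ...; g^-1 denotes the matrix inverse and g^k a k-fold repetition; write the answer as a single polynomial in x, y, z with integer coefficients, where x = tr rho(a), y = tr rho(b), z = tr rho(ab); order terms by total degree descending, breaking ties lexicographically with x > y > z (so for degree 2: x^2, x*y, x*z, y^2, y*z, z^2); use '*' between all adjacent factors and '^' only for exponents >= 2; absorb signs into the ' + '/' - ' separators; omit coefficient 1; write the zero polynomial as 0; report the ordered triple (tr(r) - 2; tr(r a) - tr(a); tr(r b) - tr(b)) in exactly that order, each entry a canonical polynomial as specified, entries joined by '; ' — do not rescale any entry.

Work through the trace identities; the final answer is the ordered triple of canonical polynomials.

trace(a b a b) = trace(b a)*trace(b a) - trace(1)  (split on b) = z^2 - 2
trace(a b a) = trace(a)*trace(b a) - trace(b)  (reduce the a square) = x*z - y
trace(b a b a b) = trace(b)*trace(a b a b) - trace(a b a)  (reduce the b square) = y*z^2 - x*z - y
and trace(a b a b^3) = trace(b)*trace(b a b a b) - trace(b a b a)  (reduce the b square) = y^2*z^2 - x*y*z - y^2 - z^2 + 2
next, trace(a b^2) = trace(b)*trace(a b) - trace(a) = y*z - x
and trace(b a b^2) = trace(b)*trace(a b^2) - trace(a b) = y^2*z - x*y - z
and trace(b a^2 b a b) = trace(a)*trace(b a b^2 a) - trace(b a b^2) = x*y*z^2 - x^2*z - y^2*z + z
next, trace(b a^2 b a) = trace(a)*trace(b a b a) - trace(b a b) = x*z^2 - y*z - x
and trace(a b a b^3 a) = trace(b)*trace(b a^2 b a b) - trace(b a^2 b a) = x*y^2*z^2 - x^2*y*z - y^3*z - x*z^2 + 2*y*z + x
next, trace(a b a b^4) = trace(b)*trace(b a b a b^2) - trace(b a b a b) = y^3*z^2 - x*y^2*z - y^3 - 2*y*z^2 + x*z + 3*y
assemble the triple (trace(r) - 2; trace(r a) - x; trace(r b) - y)

y^2*z^2 - x*y*z - y^2 - z^2; x*y^2*z^2 - x^2*y*z - y^3*z - x*z^2 + 2*y*z; y^3*z^2 - x*y^2*z - y^3 - 2*y*z^2 + x*z + 2*y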